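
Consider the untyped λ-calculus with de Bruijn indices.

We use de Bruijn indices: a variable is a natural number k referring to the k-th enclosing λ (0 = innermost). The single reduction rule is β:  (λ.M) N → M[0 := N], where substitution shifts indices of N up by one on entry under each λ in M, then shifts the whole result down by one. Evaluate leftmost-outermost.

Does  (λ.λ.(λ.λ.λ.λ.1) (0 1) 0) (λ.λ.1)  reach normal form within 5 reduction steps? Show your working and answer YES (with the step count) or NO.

  start: (λ.λ.(λ.λ.λ.λ.1) (0 1) 0) (λ.λ.1)
  [1] λ.(λ.λ.λ.λ.1) (0 (λ.λ.1)) 0
  [2] λ.(λ.λ.λ.1) 0
  [3] λ.λ.λ.1

Answer: YES — reaches normal form λ.λ.λ.1 in 3 ≤ 5 steps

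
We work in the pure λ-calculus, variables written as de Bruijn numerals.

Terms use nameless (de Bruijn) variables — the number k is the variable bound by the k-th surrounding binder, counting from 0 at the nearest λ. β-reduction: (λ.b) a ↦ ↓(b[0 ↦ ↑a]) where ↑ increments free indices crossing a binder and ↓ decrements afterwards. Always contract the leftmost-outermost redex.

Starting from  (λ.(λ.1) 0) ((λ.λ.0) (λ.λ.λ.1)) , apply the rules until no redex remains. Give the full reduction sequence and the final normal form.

  start: (λ.(λ.1) 0) ((λ.λ.0) (λ.λ.λ.1))
  [1] (λ.(λ.λ.0) (λ.λ.λ.1)) ((λ.λ.0) (λ.λ.λ.1))
  [2] (λ.λ.0) (λ.λ.λ.1)
  [3] λ.0

Answer: normal form = λ.0  (in 3 steps)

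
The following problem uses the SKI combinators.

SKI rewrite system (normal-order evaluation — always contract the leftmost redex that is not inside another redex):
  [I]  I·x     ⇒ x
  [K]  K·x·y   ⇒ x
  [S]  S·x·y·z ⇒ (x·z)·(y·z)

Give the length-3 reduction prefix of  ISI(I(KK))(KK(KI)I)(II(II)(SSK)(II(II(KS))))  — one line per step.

Answer: after 3 steps: KK(KI)I(I(KK)(KK(KI)I))(II(II)(SSK)(II(II(KS))))

Derivation:
  start: ISI(I(KK))(KK(KI)I)(II(II)(SSK)(II(II(KS))))
  [1] SI(I(KK))(KK(KI)I)(II(II)(SSK)(II(II(KS))))
  [2] I(KK(KI)I)(I(KK)(KK(KI)I))(II(II)(SSK)(II(II(KS))))
  [3] KK(KI)I(I(KK)(KK(KI)I))(II(II)(SSK)(II(II(KS))))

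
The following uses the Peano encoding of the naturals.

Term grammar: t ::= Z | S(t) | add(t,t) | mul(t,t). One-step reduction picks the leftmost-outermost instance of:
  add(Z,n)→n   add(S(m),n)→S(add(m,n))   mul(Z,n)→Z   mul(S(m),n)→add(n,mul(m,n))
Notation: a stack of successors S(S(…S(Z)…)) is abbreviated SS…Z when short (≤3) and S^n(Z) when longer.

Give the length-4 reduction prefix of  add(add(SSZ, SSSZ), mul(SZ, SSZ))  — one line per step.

Answer: after 4 steps: S(S(add(add(Z, SSSZ), mul(SZ, SSZ))))

Working:
  start: add(add(SSZ, SSSZ), mul(SZ, SSZ))
  [1] add(S(add(SZ, SSSZ)), mul(SZ, SSZ))
  [2] S(add(add(SZ, SSSZ), mul(SZ, SSZ)))
  [3] S(add(S(add(Z, SSSZ)), mul(SZ, SSZ)))
  [4] S(S(add(add(Z, SSSZ), mul(SZ, SSZ))))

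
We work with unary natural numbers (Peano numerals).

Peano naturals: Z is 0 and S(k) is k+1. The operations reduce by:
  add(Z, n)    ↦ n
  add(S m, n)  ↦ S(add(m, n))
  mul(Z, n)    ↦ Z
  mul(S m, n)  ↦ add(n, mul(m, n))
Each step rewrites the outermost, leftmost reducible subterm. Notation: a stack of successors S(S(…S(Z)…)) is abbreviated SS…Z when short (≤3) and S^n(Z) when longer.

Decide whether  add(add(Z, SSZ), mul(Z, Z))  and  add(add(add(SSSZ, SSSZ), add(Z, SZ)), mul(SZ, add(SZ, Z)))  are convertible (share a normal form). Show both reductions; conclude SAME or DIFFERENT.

Term A:
  start: add(add(Z, SSZ), mul(Z, Z))
  →1  add(SSZ, mul(Z, Z))
  →2  S(add(SZ, mul(Z, Z)))
  →3  S(S(add(Z, mul(Z, Z))))
  →4  S(S(mul(Z, Z)))
  →5  SSZ

Term B:
  start: add(add(add(SSSZ, SSSZ), add(Z, SZ)), mul(SZ, add(SZ, Z)))
  →1  add(add(S(add(SSZ, SSSZ)), add(Z, SZ)), mul(SZ, add(SZ, Z)))
  →2  add(S(add(add(SSZ, SSSZ), add(Z, SZ))), mul(SZ, add(SZ, Z)))
  →3  S(add(add(add(SSZ, SSSZ), add(Z, SZ)), mul(SZ, add(SZ, Z))))
  →4  S(add(add(S(add(SZ, SSSZ)), add(Z, SZ)), mul(SZ, add(SZ, Z))))
  →5  S(add(S(add(add(SZ, SSSZ), add(Z, SZ))), mul(SZ, add(SZ, Z))))
  →6  S(S(add(add(add(SZ, SSSZ), add(Z, SZ)), mul(SZ, add(SZ, Z)))))
  →7  S(S(add(add(S(add(Z, SSSZ)), add(Z, SZ)), mul(SZ, add(SZ, Z)))))
  →8  S(S(add(S(add(add(Z, SSSZ), add(Z, SZ))), mul(SZ, add(SZ, Z)))))
  →9  S(S(S(add(add(add(Z, SSSZ), add(Z, SZ)), mul(SZ, add(SZ, Z))))))
  →10  S(S(S(add(add(SSSZ, add(Z, SZ)), mul(SZ, add(SZ, Z))))))
  →11  S(S(S(add(S(add(SSZ, add(Z, SZ))), mul(SZ, add(SZ, Z))))))
  →12  S(S(S(S(add(add(SSZ, add(Z, SZ)), mul(SZ, add(SZ, Z)))))))
  →13  S(S(S(S(add(S(add(SZ, add(Z, SZ))), mul(SZ, add(SZ, Z)))))))
  →14  S(S(S(S(S(add(add(SZ, add(Z, SZ)), mul(SZ, add(SZ, Z))))))))
  →15  S(S(S(S(S(add(S(add(Z, add(Z, SZ))), mul(SZ, add(SZ, Z))))))))
  →16  S(S(S(S(S(S(add(add(Z, add(Z, SZ)), mul(SZ, add(SZ, Z)))))))))
  →17  S(S(S(S(S(S(add(add(Z, SZ), mul(SZ, add(SZ, Z)))))))))
  →18  S(S(S(S(S(S(add(SZ, mul(SZ, add(SZ, Z)))))))))
  →19  S(S(S(S(S(S(S(add(Z, mul(SZ, add(SZ, Z))))))))))
  →20  S(S(S(S(S(S(S(mul(SZ, add(SZ, Z)))))))))
  →21  S(S(S(S(S(S(S(add(add(SZ, Z), mul(Z, add(SZ, Z))))))))))
  →22  S(S(S(S(S(S(S(add(S(add(Z, Z)), mul(Z, add(SZ, Z))))))))))
  →23  S(S(S(S(S(S(S(S(add(add(Z, Z), mul(Z, add(SZ, Z)))))))))))
  →24  S(S(S(S(S(S(S(S(add(Z, mul(Z, add(SZ, Z)))))))))))
  →25  S(S(S(S(S(S(S(S(mul(Z, add(SZ, Z))))))))))
  →26  S^8(Z)

Answer: DIFFERENT — A ⇓ SSZ, B ⇓ S^8(Z)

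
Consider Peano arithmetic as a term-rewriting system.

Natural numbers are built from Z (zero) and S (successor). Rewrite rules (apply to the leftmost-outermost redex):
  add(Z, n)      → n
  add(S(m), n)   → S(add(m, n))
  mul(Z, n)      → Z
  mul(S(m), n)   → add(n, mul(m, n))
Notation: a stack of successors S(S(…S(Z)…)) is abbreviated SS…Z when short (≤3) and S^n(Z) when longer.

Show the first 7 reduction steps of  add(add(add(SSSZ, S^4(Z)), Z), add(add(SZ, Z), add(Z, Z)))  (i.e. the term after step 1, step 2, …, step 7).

Answer: after 7 steps: S(S(add(add(S(add(Z, S^4(Z))), Z), add(add(SZ, Z), add(Z, Z)))))

Reduction:
  start: add(add(add(SSSZ, S^4(Z)), Z), add(add(SZ, Z), add(Z, Z)))
  →1  add(add(S(add(SSZ, S^4(Z))), Z), add(add(SZ, Z), add(Z, Z)))
  →2  add(S(add(add(SSZ, S^4(Z)), Z)), add(add(SZ, Z), add(Z, Z)))
  →3  S(add(add(add(SSZ, S^4(Z)), Z), add(add(SZ, Z), add(Z, Z))))
  →4  S(add(add(S(add(SZ, S^4(Z))), Z), add(add(SZ, Z), add(Z, Z))))
  →5  S(add(S(add(add(SZ, S^4(Z)), Z)), add(add(SZ, Z), add(Z, Z))))
  →6  S(S(add(add(add(SZ, S^4(Z)), Z), add(add(SZ, Z), add(Z, Z)))))
  →7  S(S(add(add(S(add(Z, S^4(Z))), Z), add(add(SZ, Z), add(Z, Z)))))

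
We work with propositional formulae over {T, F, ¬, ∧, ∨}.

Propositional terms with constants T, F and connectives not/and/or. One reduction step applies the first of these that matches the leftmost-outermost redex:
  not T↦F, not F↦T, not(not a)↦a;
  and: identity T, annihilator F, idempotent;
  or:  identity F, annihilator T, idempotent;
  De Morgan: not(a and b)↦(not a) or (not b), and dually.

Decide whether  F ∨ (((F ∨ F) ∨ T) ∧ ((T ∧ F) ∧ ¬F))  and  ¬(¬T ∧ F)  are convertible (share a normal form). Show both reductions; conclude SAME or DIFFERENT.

Term A:
  start: F ∨ (((F ∨ F) ∨ T) ∧ ((T ∧ F) ∧ ¬F))
  →1  ((F ∨ F) ∨ T) ∧ ((T ∧ F) ∧ ¬F)
  →2  T ∧ ((T ∧ F) ∧ ¬F)
  →3  (T ∧ F) ∧ ¬F
  →4  F ∧ ¬F
  →5  F

Term B:
  start: ¬(¬T ∧ F)
  →1  ¬¬T ∨ ¬F
  →2  T ∨ ¬F
  →3  T

Answer: DIFFERENT — A ⇓ F, B ⇓ T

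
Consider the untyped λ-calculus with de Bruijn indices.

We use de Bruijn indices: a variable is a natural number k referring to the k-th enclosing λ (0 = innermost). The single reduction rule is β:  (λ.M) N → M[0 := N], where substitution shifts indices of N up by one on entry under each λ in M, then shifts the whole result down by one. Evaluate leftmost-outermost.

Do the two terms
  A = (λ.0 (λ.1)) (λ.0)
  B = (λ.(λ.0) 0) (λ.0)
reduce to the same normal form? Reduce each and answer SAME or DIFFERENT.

Term A:
  start: (λ.0 (λ.1)) (λ.0)
  [1] (λ.0) (λ.λ.0)
  [2] λ.λ.0

Term B:
  start: (λ.(λ.0) 0) (λ.0)
  [1] (λ.0) (λ.0)
  [2] λ.0

Answer: DIFFERENT — A ⇓ λ.λ.0, B ⇓ λ.0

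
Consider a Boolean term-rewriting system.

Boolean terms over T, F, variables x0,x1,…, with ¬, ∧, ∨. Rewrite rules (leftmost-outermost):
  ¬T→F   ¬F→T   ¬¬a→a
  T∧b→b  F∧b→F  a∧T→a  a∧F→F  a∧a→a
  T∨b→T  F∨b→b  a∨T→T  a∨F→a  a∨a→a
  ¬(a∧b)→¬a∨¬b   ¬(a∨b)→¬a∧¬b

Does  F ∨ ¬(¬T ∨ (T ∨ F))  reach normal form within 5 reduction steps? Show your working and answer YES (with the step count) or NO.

Answer: NO — after 5 steps the term is ¬T ∧ ¬F, not yet normal

Derivation:
  start: F ∨ ¬(¬T ∨ (T ∨ F))
  [1] ¬(¬T ∨ (T ∨ F))
  [2] ¬¬T ∧ ¬(T ∨ F)
  [3] T ∧ ¬(T ∨ F)
  [4] ¬(T ∨ F)
  [5] ¬T ∧ ¬F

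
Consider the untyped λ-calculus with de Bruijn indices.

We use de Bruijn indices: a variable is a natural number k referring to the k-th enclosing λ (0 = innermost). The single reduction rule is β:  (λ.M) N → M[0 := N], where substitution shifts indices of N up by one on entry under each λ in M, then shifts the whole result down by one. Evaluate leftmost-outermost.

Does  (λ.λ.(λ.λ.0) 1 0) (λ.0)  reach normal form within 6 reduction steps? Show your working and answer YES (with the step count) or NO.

  start: (λ.λ.(λ.λ.0) 1 0) (λ.0)
  step 1: λ.(λ.λ.0) (λ.0) 0
  step 2: λ.(λ.0) 0
  step 3: λ.0

Answer: YES — reaches normal form λ.0 in 3 ≤ 6 steps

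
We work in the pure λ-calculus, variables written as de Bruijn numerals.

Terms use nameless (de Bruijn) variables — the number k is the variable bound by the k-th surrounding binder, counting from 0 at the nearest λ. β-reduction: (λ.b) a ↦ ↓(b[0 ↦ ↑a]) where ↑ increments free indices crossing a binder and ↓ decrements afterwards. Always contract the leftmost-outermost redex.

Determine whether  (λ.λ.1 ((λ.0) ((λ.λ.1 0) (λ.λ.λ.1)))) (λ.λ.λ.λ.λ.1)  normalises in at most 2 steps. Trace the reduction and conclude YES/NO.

Answer: YES — reaches normal form λ.λ.λ.λ.λ.1 in 2 ≤ 2 steps

Working:
  start: (λ.λ.1 ((λ.0) ((λ.λ.1 0) (λ.λ.λ.1)))) (λ.λ.λ.λ.λ.1)
  [1] λ.(λ.λ.λ.λ.λ.1) ((λ.0) ((λ.λ.1 0) (λ.λ.λ.1)))
  [2] λ.λ.λ.λ.λ.1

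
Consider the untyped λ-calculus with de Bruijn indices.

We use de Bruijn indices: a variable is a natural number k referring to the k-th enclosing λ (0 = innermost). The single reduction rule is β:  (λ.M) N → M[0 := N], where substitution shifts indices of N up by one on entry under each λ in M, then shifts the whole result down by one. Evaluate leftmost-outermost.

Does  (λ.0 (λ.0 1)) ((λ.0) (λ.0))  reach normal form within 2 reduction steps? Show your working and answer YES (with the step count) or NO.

Answer: NO — after 2 steps the term is (λ.0) (λ.0 ((λ.0) (λ.0))), not yet normal

Derivation:
  start: (λ.0 (λ.0 1)) ((λ.0) (λ.0))
  step 1: (λ.0) (λ.0) (λ.0 ((λ.0) (λ.0)))
  step 2: (λ.0) (λ.0 ((λ.0) (λ.0)))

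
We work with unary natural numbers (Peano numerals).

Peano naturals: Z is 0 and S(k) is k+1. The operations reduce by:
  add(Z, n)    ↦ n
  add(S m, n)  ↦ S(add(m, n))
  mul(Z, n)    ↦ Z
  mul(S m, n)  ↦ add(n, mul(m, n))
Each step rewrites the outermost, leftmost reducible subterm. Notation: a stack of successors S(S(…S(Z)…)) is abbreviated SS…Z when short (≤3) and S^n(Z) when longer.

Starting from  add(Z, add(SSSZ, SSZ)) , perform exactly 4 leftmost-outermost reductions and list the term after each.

Answer: after 4 steps: S(S(S(add(Z, SSZ))))

Working:
  start: add(Z, add(SSSZ, SSZ))
  →1  add(SSSZ, SSZ)
  →2  S(add(SSZ, SSZ))
  →3  S(S(add(SZ, SSZ)))
  →4  S(S(S(add(Z, SSZ))))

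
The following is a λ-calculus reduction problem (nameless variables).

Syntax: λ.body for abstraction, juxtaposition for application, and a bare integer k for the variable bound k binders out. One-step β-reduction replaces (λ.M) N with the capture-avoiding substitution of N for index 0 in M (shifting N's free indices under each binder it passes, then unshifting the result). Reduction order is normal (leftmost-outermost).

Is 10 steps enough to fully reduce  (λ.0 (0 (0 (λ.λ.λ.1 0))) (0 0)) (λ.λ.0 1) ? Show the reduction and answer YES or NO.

  start: (λ.0 (0 (0 (λ.λ.λ.1 0))) (0 0)) (λ.λ.0 1)
  [1] (λ.λ.0 1) ((λ.λ.0 1) ((λ.λ.0 1) (λ.λ.λ.1 0))) ((λ.λ.0 1) (λ.λ.0 1))
  [2] (λ.0 ((λ.λ.0 1) ((λ.λ.0 1) (λ.λ.λ.1 0)))) ((λ.λ.0 1) (λ.λ.0 1))
  [3] (λ.λ.0 1) (λ.λ.0 1) ((λ.λ.0 1) ((λ.λ.0 1) (λ.λ.λ.1 0)))
  [4] (λ.0 (λ.λ.0 1)) ((λ.λ.0 1) ((λ.λ.0 1) (λ.λ.λ.1 0)))
  [5] (λ.λ.0 1) ((λ.λ.0 1) (λ.λ.λ.1 0)) (λ.λ.0 1)
  [6] (λ.0 ((λ.λ.0 1) (λ.λ.λ.1 0))) (λ.λ.0 1)
  [7] (λ.λ.0 1) ((λ.λ.0 1) (λ.λ.λ.1 0))
  [8] λ.0 ((λ.λ.0 1) (λ.λ.λ.1 0))
  [9] λ.0 (λ.0 (λ.λ.λ.1 0))

Answer: YES — reaches normal form λ.0 (λ.0 (λ.λ.λ.1 0)) in 9 ≤ 10 steps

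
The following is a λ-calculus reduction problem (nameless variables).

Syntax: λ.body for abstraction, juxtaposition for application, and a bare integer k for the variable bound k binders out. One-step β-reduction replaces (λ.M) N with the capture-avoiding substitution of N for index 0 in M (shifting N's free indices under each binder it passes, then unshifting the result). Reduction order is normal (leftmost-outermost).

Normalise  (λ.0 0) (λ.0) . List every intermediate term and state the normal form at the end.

  start: (λ.0 0) (λ.0)
  [1] (λ.0) (λ.0)
  [2] λ.0

Answer: normal form = λ.0  (in 2 steps)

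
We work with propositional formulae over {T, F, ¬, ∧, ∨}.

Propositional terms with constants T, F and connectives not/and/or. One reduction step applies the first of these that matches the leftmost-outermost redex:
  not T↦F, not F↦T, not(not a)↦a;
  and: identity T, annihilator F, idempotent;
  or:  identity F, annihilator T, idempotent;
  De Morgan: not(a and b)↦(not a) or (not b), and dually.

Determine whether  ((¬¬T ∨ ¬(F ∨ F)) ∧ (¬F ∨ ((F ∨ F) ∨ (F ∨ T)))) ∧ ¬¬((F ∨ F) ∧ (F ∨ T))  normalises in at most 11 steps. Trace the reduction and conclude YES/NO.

  start: ((¬¬T ∨ ¬(F ∨ F)) ∧ (¬F ∨ ((F ∨ F) ∨ (F ∨ T)))) ∧ ¬¬((F ∨ F) ∧ (F ∨ T))
  step 1: ((T ∨ ¬(F ∨ F)) ∧ (¬F ∨ ((F ∨ F) ∨ (F ∨ T)))) ∧ ¬¬((F ∨ F) ∧ (F ∨ T))
  step 2: (T ∧ (¬F ∨ ((F ∨ F) ∨ (F ∨ T)))) ∧ ¬¬((F ∨ F) ∧ (F ∨ T))
  step 3: (¬F ∨ ((F ∨ F) ∨ (F ∨ T))) ∧ ¬¬((F ∨ F) ∧ (F ∨ T))
  step 4: (T ∨ ((F ∨ F) ∨ (F ∨ T))) ∧ ¬¬((F ∨ F) ∧ (F ∨ T))
  step 5: T ∧ ¬¬((F ∨ F) ∧ (F ∨ T))
  step 6: ¬¬((F ∨ F) ∧ (F ∨ T))
  step 7: (F ∨ F) ∧ (F ∨ T)
  step 8: F ∧ (F ∨ T)
  step 9: F

Answer: YES — reaches normal form F in 9 ≤ 11 steps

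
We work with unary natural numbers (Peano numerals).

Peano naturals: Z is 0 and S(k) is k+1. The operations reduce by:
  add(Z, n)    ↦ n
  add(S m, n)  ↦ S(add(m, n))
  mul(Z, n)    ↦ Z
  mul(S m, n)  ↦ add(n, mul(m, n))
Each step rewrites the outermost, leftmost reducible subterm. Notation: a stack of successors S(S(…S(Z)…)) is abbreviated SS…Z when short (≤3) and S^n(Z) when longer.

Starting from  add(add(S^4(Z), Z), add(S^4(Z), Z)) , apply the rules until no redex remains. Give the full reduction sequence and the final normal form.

  start: add(add(S^4(Z), Z), add(S^4(Z), Z))
  step 1: add(S(add(SSSZ, Z)), add(S^4(Z), Z))
  step 2: S(add(add(SSSZ, Z), add(S^4(Z), Z)))
  step 3: S(add(S(add(SSZ, Z)), add(S^4(Z), Z)))
  step 4: S(S(add(add(SSZ, Z), add(S^4(Z), Z))))
  step 5: S(S(add(S(add(SZ, Z)), add(S^4(Z), Z))))
  step 6: S(S(S(add(add(SZ, Z), add(S^4(Z), Z)))))
  step 7: S(S(S(add(S(add(Z, Z)), add(S^4(Z), Z)))))
  step 8: S(S(S(S(add(add(Z, Z), add(S^4(Z), Z))))))
  step 9: S(S(S(S(add(Z, add(S^4(Z), Z))))))
  step 10: S(S(S(S(add(S^4(Z), Z)))))
  step 11: S(S(S(S(S(add(SSSZ, Z))))))
  step 12: S(S(S(S(S(S(add(SSZ, Z)))))))
  step 13: S(S(S(S(S(S(S(add(SZ, Z))))))))
  step 14: S(S(S(S(S(S(S(S(add(Z, Z)))))))))
  step 15: S^8(Z)

Answer: normal form = S^8(Z)  (in 15 steps)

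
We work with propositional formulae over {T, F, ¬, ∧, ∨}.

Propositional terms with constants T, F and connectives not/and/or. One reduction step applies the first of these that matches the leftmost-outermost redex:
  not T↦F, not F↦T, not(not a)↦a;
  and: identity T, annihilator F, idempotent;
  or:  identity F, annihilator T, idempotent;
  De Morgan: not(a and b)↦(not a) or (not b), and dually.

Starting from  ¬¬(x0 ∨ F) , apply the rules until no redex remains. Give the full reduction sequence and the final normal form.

Answer: normal form = x0  (in 2 steps)

Working:
  start: ¬¬(x0 ∨ F)
  →1  x0 ∨ F
  →2  x0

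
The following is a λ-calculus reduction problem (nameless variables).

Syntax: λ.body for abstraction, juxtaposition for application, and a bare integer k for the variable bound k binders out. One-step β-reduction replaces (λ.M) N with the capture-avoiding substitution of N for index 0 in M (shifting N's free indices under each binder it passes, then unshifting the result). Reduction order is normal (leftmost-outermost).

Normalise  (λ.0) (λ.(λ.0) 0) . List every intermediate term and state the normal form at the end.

Answer: normal form = λ.0  (in 2 steps)

Working:
  start: (λ.0) (λ.(λ.0) 0)
  →1  λ.(λ.0) 0
  →2  λ.0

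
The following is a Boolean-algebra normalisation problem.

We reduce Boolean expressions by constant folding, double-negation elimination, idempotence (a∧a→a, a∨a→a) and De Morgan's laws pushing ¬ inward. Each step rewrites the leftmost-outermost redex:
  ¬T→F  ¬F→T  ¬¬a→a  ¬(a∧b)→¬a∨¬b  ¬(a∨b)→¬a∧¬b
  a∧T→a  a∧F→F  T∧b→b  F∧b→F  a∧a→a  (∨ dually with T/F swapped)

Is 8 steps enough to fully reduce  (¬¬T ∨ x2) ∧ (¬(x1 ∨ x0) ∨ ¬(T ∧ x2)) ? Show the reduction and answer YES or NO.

Answer: YES — reaches normal form (¬x1 ∧ ¬x0) ∨ ¬x2 in 7 ≤ 8 steps

Working:
  start: (¬¬T ∨ x2) ∧ (¬(x1 ∨ x0) ∨ ¬(T ∧ x2))
  →1  (T ∨ x2) ∧ (¬(x1 ∨ x0) ∨ ¬(T ∧ x2))
  →2  T ∧ (¬(x1 ∨ x0) ∨ ¬(T ∧ x2))
  →3  ¬(x1 ∨ x0) ∨ ¬(T ∧ x2)
  →4  (¬x1 ∧ ¬x0) ∨ ¬(T ∧ x2)
  →5  (¬x1 ∧ ¬x0) ∨ (¬T ∨ ¬x2)
  →6  (¬x1 ∧ ¬x0) ∨ (F ∨ ¬x2)
  →7  (¬x1 ∧ ¬x0) ∨ ¬x2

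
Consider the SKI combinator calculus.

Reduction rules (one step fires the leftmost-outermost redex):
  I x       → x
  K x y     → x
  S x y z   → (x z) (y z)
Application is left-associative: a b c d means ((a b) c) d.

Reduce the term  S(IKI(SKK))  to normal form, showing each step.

Answer: normal form = SI  (in 2 steps)

Derivation:
  start: S(IKI(SKK))
  →1  S(KI(SKK))
  →2  SI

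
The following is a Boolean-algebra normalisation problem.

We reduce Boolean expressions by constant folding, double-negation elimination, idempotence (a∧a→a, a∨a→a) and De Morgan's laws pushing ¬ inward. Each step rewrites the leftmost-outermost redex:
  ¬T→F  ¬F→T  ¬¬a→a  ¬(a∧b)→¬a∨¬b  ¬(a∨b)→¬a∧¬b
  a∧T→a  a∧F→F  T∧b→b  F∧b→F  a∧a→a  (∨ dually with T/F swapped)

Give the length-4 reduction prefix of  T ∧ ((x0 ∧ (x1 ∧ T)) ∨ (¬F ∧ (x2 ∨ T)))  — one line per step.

Answer: after 4 steps: (x0 ∧ x1) ∨ (x2 ∨ T)

Reduction:
  start: T ∧ ((x0 ∧ (x1 ∧ T)) ∨ (¬F ∧ (x2 ∨ T)))
  step 1: (x0 ∧ (x1 ∧ T)) ∨ (¬F ∧ (x2 ∨ T))
  step 2: (x0 ∧ x1) ∨ (¬F ∧ (x2 ∨ T))
  step 3: (x0 ∧ x1) ∨ (T ∧ (x2 ∨ T))
  step 4: (x0 ∧ x1) ∨ (x2 ∨ T)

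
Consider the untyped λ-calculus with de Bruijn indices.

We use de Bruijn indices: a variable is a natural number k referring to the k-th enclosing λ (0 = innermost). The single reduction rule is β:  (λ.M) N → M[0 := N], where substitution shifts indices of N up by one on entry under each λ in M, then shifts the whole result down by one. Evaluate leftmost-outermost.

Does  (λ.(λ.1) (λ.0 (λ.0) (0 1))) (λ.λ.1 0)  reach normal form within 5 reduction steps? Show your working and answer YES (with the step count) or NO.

Answer: YES — reaches normal form λ.λ.1 0 in 2 ≤ 5 steps

Reduction:
  start: (λ.(λ.1) (λ.0 (λ.0) (0 1))) (λ.λ.1 0)
  →1  (λ.λ.λ.1 0) (λ.0 (λ.0) (0 (λ.λ.1 0)))
  →2  λ.λ.1 0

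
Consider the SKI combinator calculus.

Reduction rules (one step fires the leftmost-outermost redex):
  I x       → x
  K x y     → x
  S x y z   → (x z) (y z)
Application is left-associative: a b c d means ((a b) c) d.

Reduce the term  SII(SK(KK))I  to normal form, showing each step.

  start: SII(SK(KK))I
  →1  I(SK(KK))(I(SK(KK)))I
  →2  SK(KK)(I(SK(KK)))I
  →3  K(I(SK(KK)))(KK(I(SK(KK))))I
  →4  I(SK(KK))I
  →5  SK(KK)I
  →6  KI(KKI)
  →7  I

Answer: normal form = I  (in 7 steps)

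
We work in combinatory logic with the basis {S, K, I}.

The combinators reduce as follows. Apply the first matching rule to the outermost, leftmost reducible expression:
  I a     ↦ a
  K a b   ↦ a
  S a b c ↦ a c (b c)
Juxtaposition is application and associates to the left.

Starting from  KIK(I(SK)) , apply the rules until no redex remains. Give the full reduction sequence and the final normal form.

  start: KIK(I(SK))
  →1  I(I(SK))
  →2  I(SK)
  →3  SK

Answer: normal form = SK  (in 3 steps)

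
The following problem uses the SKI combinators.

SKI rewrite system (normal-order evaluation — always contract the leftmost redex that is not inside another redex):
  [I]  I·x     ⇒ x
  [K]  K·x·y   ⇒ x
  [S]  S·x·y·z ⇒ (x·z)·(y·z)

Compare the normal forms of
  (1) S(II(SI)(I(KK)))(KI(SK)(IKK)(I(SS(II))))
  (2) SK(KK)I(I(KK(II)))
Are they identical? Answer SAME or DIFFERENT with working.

Answer: DIFFERENT — A ⇓ S(SI(KK))K, B ⇓ K

Reduction:
Term A:
  start: S(II(SI)(I(KK)))(KI(SK)(IKK)(I(SS(II))))
  →1  S(I(SI)(I(KK)))(KI(SK)(IKK)(I(SS(II))))
  →2  S(SI(I(KK)))(KI(SK)(IKK)(I(SS(II))))
  →3  S(SI(KK))(KI(SK)(IKK)(I(SS(II))))
  →4  S(SI(KK))(I(IKK)(I(SS(II))))
  →5  S(SI(KK))(IKK(I(SS(II))))
  →6  S(SI(KK))(KK(I(SS(II))))
  →7  S(SI(KK))K

Term B:
  start: SK(KK)I(I(KK(II)))
  →1  KI(KKI)(I(KK(II)))
  →2  I(I(KK(II)))
  →3  I(KK(II))
  →4  KK(II)
  →5  K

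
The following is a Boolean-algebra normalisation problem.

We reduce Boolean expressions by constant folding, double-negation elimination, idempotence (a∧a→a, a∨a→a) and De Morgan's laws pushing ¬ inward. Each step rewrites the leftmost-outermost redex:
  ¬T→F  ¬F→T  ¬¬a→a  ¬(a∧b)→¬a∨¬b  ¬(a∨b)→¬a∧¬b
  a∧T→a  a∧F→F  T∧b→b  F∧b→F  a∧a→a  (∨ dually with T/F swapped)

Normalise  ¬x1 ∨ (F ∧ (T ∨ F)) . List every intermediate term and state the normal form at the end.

  start: ¬x1 ∨ (F ∧ (T ∨ F))
  step 1: ¬x1 ∨ F
  step 2: ¬x1

Answer: normal form = ¬x1  (in 2 steps)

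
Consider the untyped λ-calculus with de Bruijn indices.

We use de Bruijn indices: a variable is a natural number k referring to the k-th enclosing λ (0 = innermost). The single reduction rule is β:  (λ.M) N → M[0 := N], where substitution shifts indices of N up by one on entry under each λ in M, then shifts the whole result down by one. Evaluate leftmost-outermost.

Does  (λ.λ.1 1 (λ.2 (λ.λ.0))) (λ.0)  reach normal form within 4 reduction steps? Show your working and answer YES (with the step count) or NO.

Answer: YES — reaches normal form λ.λ.λ.λ.0 in 4 ≤ 4 steps

Working:
  start: (λ.λ.1 1 (λ.2 (λ.λ.0))) (λ.0)
  [1] λ.(λ.0) (λ.0) (λ.(λ.0) (λ.λ.0))
  [2] λ.(λ.0) (λ.(λ.0) (λ.λ.0))
  [3] λ.λ.(λ.0) (λ.λ.0)
  [4] λ.λ.λ.λ.0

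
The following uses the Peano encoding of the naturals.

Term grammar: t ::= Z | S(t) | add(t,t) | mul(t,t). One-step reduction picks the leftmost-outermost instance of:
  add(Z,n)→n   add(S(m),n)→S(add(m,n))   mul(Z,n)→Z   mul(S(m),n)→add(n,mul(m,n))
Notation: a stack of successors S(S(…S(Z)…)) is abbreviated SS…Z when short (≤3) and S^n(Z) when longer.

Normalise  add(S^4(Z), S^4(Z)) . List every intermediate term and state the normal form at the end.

Answer: normal form = S^8(Z)  (in 5 steps)

Reduction:
  start: add(S^4(Z), S^4(Z))
  →1  S(add(SSSZ, S^4(Z)))
  →2  S(S(add(SSZ, S^4(Z))))
  →3  S(S(S(add(SZ, S^4(Z)))))
  →4  S(S(S(S(add(Z, S^4(Z))))))
  →5  S^8(Z)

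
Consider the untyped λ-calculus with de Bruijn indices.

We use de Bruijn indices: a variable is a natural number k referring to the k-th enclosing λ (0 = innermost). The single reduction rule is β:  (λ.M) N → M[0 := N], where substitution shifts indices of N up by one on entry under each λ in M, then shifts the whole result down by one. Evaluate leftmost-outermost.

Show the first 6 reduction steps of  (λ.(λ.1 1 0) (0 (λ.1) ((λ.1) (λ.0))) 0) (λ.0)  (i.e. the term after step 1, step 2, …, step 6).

  start: (λ.(λ.1 1 0) (0 (λ.1) ((λ.1) (λ.0))) 0) (λ.0)
  [1] (λ.(λ.0) (λ.0) 0) ((λ.0) (λ.λ.0) ((λ.λ.0) (λ.0))) (λ.0)
  [2] (λ.0) (λ.0) ((λ.0) (λ.λ.0) ((λ.λ.0) (λ.0))) (λ.0)
  [3] (λ.0) ((λ.0) (λ.λ.0) ((λ.λ.0) (λ.0))) (λ.0)
  [4] (λ.0) (λ.λ.0) ((λ.λ.0) (λ.0)) (λ.0)
  [5] (λ.λ.0) ((λ.λ.0) (λ.0)) (λ.0)
  [6] (λ.0) (λ.0)

Answer: after 6 steps: (λ.0) (λ.0)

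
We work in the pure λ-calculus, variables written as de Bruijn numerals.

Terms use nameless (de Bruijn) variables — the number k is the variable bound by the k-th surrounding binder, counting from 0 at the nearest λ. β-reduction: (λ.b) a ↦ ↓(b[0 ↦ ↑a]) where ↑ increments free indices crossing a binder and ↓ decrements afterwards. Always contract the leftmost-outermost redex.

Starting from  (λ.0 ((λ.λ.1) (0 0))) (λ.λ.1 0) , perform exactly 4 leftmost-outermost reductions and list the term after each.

  start: (λ.0 ((λ.λ.1) (0 0))) (λ.λ.1 0)
  →1  (λ.λ.1 0) ((λ.λ.1) ((λ.λ.1 0) (λ.λ.1 0)))
  →2  λ.(λ.λ.1) ((λ.λ.1 0) (λ.λ.1 0)) 0
  →3  λ.(λ.(λ.λ.1 0) (λ.λ.1 0)) 0
  →4  λ.(λ.λ.1 0) (λ.λ.1 0)

Answer: after 4 steps: λ.(λ.λ.1 0) (λ.λ.1 0)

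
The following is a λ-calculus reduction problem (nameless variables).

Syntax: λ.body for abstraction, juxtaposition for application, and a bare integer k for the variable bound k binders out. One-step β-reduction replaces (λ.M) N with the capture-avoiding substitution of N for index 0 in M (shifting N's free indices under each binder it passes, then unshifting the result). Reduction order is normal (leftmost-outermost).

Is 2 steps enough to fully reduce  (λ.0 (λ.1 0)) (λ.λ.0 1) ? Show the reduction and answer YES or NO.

Answer: NO — after 2 steps the term is λ.0 (λ.(λ.λ.0 1) 0), not yet normal

Working:
  start: (λ.0 (λ.1 0)) (λ.λ.0 1)
  step 1: (λ.λ.0 1) (λ.(λ.λ.0 1) 0)
  step 2: λ.0 (λ.(λ.λ.0 1) 0)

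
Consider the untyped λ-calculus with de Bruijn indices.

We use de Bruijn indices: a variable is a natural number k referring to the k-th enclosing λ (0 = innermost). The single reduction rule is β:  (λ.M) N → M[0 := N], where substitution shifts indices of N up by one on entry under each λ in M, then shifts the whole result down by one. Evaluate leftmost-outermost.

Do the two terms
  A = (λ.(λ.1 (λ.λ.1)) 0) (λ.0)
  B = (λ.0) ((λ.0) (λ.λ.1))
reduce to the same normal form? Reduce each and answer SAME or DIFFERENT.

Answer: SAME — A ⇓ λ.λ.1, B ⇓ λ.λ.1

Reduction:
Term A:
  start: (λ.(λ.1 (λ.λ.1)) 0) (λ.0)
  step 1: (λ.(λ.0) (λ.λ.1)) (λ.0)
  step 2: (λ.0) (λ.λ.1)
  step 3: λ.λ.1

Term B:
  start: (λ.0) ((λ.0) (λ.λ.1))
  step 1: (λ.0) (λ.λ.1)
  step 2: λ.λ.1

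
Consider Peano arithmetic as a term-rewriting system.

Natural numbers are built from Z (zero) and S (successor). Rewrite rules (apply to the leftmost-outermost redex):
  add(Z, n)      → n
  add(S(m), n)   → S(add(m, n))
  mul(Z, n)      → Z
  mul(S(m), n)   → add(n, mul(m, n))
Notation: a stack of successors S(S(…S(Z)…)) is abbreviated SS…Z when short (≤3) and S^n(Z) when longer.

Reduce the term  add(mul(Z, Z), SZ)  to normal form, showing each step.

Answer: normal form = SZ  (in 2 steps)

Reduction:
  start: add(mul(Z, Z), SZ)
  step 1: add(Z, SZ)
  step 2: SZ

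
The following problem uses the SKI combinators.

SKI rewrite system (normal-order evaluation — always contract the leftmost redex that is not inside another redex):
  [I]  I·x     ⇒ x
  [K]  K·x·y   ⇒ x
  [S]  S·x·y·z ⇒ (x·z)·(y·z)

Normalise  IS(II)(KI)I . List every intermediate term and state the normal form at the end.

  start: IS(II)(KI)I
  [1] S(II)(KI)I
  [2] III(KII)
  [3] II(KII)
  [4] I(KII)
  [5] KII
  [6] I

Answer: normal form = I  (in 6 steps)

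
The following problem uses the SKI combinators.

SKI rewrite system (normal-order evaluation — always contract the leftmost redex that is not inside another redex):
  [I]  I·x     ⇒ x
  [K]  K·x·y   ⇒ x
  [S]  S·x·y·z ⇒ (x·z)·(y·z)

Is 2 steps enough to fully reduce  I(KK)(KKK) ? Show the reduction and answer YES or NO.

Answer: YES — reaches normal form K in 2 ≤ 2 steps

Derivation:
  start: I(KK)(KKK)
  →1  KK(KKK)
  →2  K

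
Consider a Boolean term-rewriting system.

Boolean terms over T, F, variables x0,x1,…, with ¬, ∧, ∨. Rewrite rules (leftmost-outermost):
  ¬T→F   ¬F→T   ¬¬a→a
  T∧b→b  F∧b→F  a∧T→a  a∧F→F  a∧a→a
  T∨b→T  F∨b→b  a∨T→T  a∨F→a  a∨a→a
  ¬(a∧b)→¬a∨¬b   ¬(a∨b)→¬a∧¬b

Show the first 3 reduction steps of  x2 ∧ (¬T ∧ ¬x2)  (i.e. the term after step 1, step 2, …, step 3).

Answer: after 3 steps: F

Reduction:
  start: x2 ∧ (¬T ∧ ¬x2)
  [1] x2 ∧ (F ∧ ¬x2)
  [2] x2 ∧ F
  [3] F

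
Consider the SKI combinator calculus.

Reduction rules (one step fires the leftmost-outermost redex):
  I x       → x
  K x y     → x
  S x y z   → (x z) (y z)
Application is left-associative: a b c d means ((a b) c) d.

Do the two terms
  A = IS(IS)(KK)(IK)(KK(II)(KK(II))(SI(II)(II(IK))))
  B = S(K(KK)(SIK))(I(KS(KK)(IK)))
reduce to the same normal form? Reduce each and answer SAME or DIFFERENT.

Answer: DIFFERENT — A ⇓ K, B ⇓ S(KK)(SK)

Working:
Term A:
  start: IS(IS)(KK)(IK)(KK(II)(KK(II))(SI(II)(II(IK))))
  step 1: S(IS)(KK)(IK)(KK(II)(KK(II))(SI(II)(II(IK))))
  step 2: IS(IK)(KK(IK))(KK(II)(KK(II))(SI(II)(II(IK))))
  step 3: S(IK)(KK(IK))(KK(II)(KK(II))(SI(II)(II(IK))))
  step 4: IK(KK(II)(KK(II))(SI(II)(II(IK))))(KK(IK)(KK(II)(KK(II))(SI(II)(II(IK)))))
  step 5: K(KK(II)(KK(II))(SI(II)(II(IK))))(KK(IK)(KK(II)(KK(II))(SI(II)(II(IK)))))
  step 6: KK(II)(KK(II))(SI(II)(II(IK)))
  step 7: K(KK(II))(SI(II)(II(IK)))
  step 8: KK(II)
  step 9: K

Term B:
  start: S(K(KK)(SIK))(I(KS(KK)(IK)))
  step 1: S(KK)(I(KS(KK)(IK)))
  step 2: S(KK)(KS(KK)(IK))
  step 3: S(KK)(S(IK))
  step 4: S(KK)(SK)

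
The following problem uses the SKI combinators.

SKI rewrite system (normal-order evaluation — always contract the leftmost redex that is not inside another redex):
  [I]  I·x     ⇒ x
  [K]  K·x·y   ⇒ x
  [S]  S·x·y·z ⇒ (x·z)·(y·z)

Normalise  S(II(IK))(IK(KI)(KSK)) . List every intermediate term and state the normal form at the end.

  start: S(II(IK))(IK(KI)(KSK))
  →1  S(I(IK))(IK(KI)(KSK))
  →2  S(IK)(IK(KI)(KSK))
  →3  SK(IK(KI)(KSK))
  →4  SK(K(KI)(KSK))
  →5  SK(KI)

Answer: normal form = SK(KI)  (in 5 steps)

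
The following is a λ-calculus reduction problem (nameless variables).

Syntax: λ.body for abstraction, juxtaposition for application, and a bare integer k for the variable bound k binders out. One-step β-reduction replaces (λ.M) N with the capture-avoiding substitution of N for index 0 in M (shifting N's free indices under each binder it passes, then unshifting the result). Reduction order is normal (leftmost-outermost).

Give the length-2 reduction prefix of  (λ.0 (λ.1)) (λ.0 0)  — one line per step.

  start: (λ.0 (λ.1)) (λ.0 0)
  step 1: (λ.0 0) (λ.λ.0 0)
  step 2: (λ.λ.0 0) (λ.λ.0 0)

Answer: after 2 steps: (λ.λ.0 0) (λ.λ.0 0)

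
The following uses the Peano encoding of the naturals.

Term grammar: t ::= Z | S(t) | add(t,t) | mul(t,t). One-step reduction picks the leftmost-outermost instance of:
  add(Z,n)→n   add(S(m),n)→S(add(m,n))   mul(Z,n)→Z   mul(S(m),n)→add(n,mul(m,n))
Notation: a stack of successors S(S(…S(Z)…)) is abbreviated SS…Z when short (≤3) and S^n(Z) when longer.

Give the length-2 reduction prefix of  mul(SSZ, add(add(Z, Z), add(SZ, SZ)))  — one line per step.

  start: mul(SSZ, add(add(Z, Z), add(SZ, SZ)))
  step 1: add(add(add(Z, Z), add(SZ, SZ)), mul(SZ, add(add(Z, Z), add(SZ, SZ))))
  step 2: add(add(Z, add(SZ, SZ)), mul(SZ, add(add(Z, Z), add(SZ, SZ))))

Answer: after 2 steps: add(add(Z, add(SZ, SZ)), mul(SZ, add(add(Z, Z), add(SZ, SZ))))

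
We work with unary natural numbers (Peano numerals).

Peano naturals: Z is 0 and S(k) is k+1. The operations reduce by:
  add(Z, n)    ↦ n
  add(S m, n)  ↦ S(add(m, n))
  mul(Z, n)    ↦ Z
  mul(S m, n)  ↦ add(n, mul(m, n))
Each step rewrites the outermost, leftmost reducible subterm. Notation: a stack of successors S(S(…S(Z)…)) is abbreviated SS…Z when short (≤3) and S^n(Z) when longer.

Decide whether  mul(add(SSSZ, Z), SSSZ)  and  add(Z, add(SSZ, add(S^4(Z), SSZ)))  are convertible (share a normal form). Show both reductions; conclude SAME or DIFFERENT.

Term A:
  start: mul(add(SSSZ, Z), SSSZ)
  →1  mul(S(add(SSZ, Z)), SSSZ)
  →2  add(SSSZ, mul(add(SSZ, Z), SSSZ))
  →3  S(add(SSZ, mul(add(SSZ, Z), SSSZ)))
  →4  S(S(add(SZ, mul(add(SSZ, Z), SSSZ))))
  →5  S(S(S(add(Z, mul(add(SSZ, Z), SSSZ)))))
  →6  S(S(S(mul(add(SSZ, Z), SSSZ))))
  →7  S(S(S(mul(S(add(SZ, Z)), SSSZ))))
  →8  S(S(S(add(SSSZ, mul(add(SZ, Z), SSSZ)))))
  →9  S(S(S(S(add(SSZ, mul(add(SZ, Z), SSSZ))))))
  →10  S(S(S(S(S(add(SZ, mul(add(SZ, Z), SSSZ)))))))
  →11  S(S(S(S(S(S(add(Z, mul(add(SZ, Z), SSSZ))))))))
  →12  S(S(S(S(S(S(mul(add(SZ, Z), SSSZ)))))))
  →13  S(S(S(S(S(S(mul(S(add(Z, Z)), SSSZ)))))))
  →14  S(S(S(S(S(S(add(SSSZ, mul(add(Z, Z), SSSZ))))))))
  →15  S(S(S(S(S(S(S(add(SSZ, mul(add(Z, Z), SSSZ)))))))))
  →16  S(S(S(S(S(S(S(S(add(SZ, mul(add(Z, Z), SSSZ))))))))))
  →17  S(S(S(S(S(S(S(S(S(add(Z, mul(add(Z, Z), SSSZ)))))))))))
  →18  S(S(S(S(S(S(S(S(S(mul(add(Z, Z), SSSZ))))))))))
  →19  S(S(S(S(S(S(S(S(S(mul(Z, SSSZ))))))))))
  →20  S^9(Z)

Term B:
  start: add(Z, add(SSZ, add(S^4(Z), SSZ)))
  →1  add(SSZ, add(S^4(Z), SSZ))
  →2  S(add(SZ, add(S^4(Z), SSZ)))
  →3  S(S(add(Z, add(S^4(Z), SSZ))))
  →4  S(S(add(S^4(Z), SSZ)))
  →5  S(S(S(add(SSSZ, SSZ))))
  →6  S(S(S(S(add(SSZ, SSZ)))))
  →7  S(S(S(S(S(add(SZ, SSZ))))))
  →8  S(S(S(S(S(S(add(Z, SSZ)))))))
  →9  S^8(Z)

Answer: DIFFERENT — A ⇓ S^9(Z), B ⇓ S^8(Z)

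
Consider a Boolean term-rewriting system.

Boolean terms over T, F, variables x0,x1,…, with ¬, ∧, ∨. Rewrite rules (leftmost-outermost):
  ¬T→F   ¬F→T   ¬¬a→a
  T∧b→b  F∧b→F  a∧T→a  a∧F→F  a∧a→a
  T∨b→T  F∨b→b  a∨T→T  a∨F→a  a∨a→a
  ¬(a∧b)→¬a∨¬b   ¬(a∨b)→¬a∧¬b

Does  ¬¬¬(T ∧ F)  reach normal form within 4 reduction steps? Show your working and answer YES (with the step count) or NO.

Answer: NO — after 4 steps the term is ¬F, not yet normal

Working:
  start: ¬¬¬(T ∧ F)
  step 1: ¬(T ∧ F)
  step 2: ¬T ∨ ¬F
  step 3: F ∨ ¬F
  step 4: ¬F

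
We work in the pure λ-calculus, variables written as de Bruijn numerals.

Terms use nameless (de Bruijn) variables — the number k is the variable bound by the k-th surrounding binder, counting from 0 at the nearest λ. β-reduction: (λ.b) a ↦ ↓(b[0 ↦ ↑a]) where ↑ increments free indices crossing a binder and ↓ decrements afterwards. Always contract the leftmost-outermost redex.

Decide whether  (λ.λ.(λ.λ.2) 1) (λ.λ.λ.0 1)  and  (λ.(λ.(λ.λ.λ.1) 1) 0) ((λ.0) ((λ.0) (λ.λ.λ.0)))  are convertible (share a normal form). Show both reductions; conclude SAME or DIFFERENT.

Term A:
  start: (λ.λ.(λ.λ.2) 1) (λ.λ.λ.0 1)
  [1] λ.(λ.λ.2) (λ.λ.λ.0 1)
  [2] λ.λ.1

Term B:
  start: (λ.(λ.(λ.λ.λ.1) 1) 0) ((λ.0) ((λ.0) (λ.λ.λ.0)))
  [1] (λ.(λ.λ.λ.1) ((λ.0) ((λ.0) (λ.λ.λ.0)))) ((λ.0) ((λ.0) (λ.λ.λ.0)))
  [2] (λ.λ.λ.1) ((λ.0) ((λ.0) (λ.λ.λ.0)))
  [3] λ.λ.1

Answer: SAME — A ⇓ λ.λ.1, B ⇓ λ.λ.1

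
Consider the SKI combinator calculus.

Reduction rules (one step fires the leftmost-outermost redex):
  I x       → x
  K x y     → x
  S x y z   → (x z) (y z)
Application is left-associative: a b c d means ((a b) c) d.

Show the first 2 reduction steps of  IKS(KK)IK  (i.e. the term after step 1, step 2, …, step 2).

Answer: after 2 steps: SIK

Reduction:
  start: IKS(KK)IK
  →1  KS(KK)IK
  →2  SIK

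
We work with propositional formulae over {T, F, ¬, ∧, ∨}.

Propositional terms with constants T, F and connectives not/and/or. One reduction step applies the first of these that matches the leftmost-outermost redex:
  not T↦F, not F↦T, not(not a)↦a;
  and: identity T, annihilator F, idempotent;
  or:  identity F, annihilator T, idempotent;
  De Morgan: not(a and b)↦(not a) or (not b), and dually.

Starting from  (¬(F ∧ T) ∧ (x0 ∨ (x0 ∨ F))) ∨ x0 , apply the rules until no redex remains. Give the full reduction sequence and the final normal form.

Answer: normal form = x0  (in 7 steps)

Reduction:
  start: (¬(F ∧ T) ∧ (x0 ∨ (x0 ∨ F))) ∨ x0
  →1  ((¬F ∨ ¬T) ∧ (x0 ∨ (x0 ∨ F))) ∨ x0
  →2  ((T ∨ ¬T) ∧ (x0 ∨ (x0 ∨ F))) ∨ x0
  →3  (T ∧ (x0 ∨ (x0 ∨ F))) ∨ x0
  →4  (x0 ∨ (x0 ∨ F)) ∨ x0
  →5  (x0 ∨ x0) ∨ x0
  →6  x0 ∨ x0
  →7  x0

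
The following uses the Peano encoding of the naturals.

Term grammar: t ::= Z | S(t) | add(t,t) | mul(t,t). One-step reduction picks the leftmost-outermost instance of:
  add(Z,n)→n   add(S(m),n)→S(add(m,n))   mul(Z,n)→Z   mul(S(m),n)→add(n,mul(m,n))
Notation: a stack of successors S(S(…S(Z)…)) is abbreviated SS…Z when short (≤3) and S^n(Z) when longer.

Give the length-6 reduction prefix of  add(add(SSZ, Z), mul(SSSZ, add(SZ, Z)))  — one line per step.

Answer: after 6 steps: S(S(mul(SSSZ, add(SZ, Z))))

Derivation:
  start: add(add(SSZ, Z), mul(SSSZ, add(SZ, Z)))
  [1] add(S(add(SZ, Z)), mul(SSSZ, add(SZ, Z)))
  [2] S(add(add(SZ, Z), mul(SSSZ, add(SZ, Z))))
  [3] S(add(S(add(Z, Z)), mul(SSSZ, add(SZ, Z))))
  [4] S(S(add(add(Z, Z), mul(SSSZ, add(SZ, Z)))))
  [5] S(S(add(Z, mul(SSSZ, add(SZ, Z)))))
  [6] S(S(mul(SSSZ, add(SZ, Z))))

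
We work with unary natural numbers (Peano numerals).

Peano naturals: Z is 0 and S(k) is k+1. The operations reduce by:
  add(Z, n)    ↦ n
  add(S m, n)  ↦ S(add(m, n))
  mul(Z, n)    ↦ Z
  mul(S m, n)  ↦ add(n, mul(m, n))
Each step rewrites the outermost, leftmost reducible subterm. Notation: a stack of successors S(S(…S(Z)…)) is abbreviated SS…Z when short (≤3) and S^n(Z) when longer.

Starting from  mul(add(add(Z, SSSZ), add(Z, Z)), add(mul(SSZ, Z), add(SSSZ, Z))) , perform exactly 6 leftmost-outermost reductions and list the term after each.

Answer: after 6 steps: add(add(add(Z, mul(Z, Z)), add(SSSZ, Z)), mul(add(SSZ, add(Z, Z)), add(mul(SSZ, Z), add(SSSZ, Z))))

Reduction:
  start: mul(add(add(Z, SSSZ), add(Z, Z)), add(mul(SSZ, Z), add(SSSZ, Z)))
  [1] mul(add(SSSZ, add(Z, Z)), add(mul(SSZ, Z), add(SSSZ, Z)))
  [2] mul(S(add(SSZ, add(Z, Z))), add(mul(SSZ, Z), add(SSSZ, Z)))
  [3] add(add(mul(SSZ, Z), add(SSSZ, Z)), mul(add(SSZ, add(Z, Z)), add(mul(SSZ, Z), add(SSSZ, Z))))
  [4] add(add(add(Z, mul(SZ, Z)), add(SSSZ, Z)), mul(add(SSZ, add(Z, Z)), add(mul(SSZ, Z), add(SSSZ, Z))))
  [5] add(add(mul(SZ, Z), add(SSSZ, Z)), mul(add(SSZ, add(Z, Z)), add(mul(SSZ, Z), add(SSSZ, Z))))
  [6] add(add(add(Z, mul(Z, Z)), add(SSSZ, Z)), mul(add(SSZ, add(Z, Z)), add(mul(SSZ, Z), add(SSSZ, Z))))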